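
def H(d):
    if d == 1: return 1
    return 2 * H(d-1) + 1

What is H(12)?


H(12) = 2 * H(11) + 1
H(11) = 2 * H(10) + 1
H(10) = 2 * H(9) + 1
H(9) = 2 * H(8) + 1
H(8) = 2 * H(7) + 1
H(7) = 2 * H(6) + 1
H(6) = 2 * H(5) + 1
H(5) = 2 * H(4) + 1
H(4) = 2 * H(3) + 1
H(3) = 2 * H(2) + 1
H(2) = 2 * H(1) + 1
H(1) = 1  (base case)
H(2) = 2 * 1 + 1 = 3
H(3) = 2 * 3 + 1 = 7
H(4) = 2 * 7 + 1 = 15
H(5) = 2 * 15 + 1 = 31
H(6) = 2 * 31 + 1 = 63
H(7) = 2 * 63 + 1 = 127
H(8) = 2 * 127 + 1 = 255
H(9) = 2 * 255 + 1 = 511
H(10) = 2 * 511 + 1 = 1023
H(11) = 2 * 1023 + 1 = 2047
H(12) = 2 * 2047 + 1 = 4095

4095


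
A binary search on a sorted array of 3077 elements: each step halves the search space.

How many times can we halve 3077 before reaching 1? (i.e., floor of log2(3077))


3077 / 2 = 1538
1538 / 2 = 769
769 / 2 = 384
384 / 2 = 192
192 / 2 = 96
96 / 2 = 48
48 / 2 = 24
24 / 2 = 12
12 / 2 = 6
6 / 2 = 3
3 / 2 = 1
Reached 1 after 11 halvings

11


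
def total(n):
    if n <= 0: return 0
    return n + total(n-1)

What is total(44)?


total(44)
= 44 + 43 + 42 + 41 + 40 + 39 + 38 + 37 + 36 + 35 + 34 + 33 + 32 + 31 + 30 + 29 + 28 + 27 + 26 + 25 + 24 + 23 + 22 + 21 + 20 + 19 + 18 + 17 + 16 + 15 + 14 + 13 + 12 + 11 + 10 + 9 + 8 + 7 + 6 + 5 + 4 + 3 + 2 + 1 + total(0)
= 44 + 43 + 42 + 41 + 40 + 39 + 38 + 37 + 36 + 35 + 34 + 33 + 32 + 31 + 30 + 29 + 28 + 27 + 26 + 25 + 24 + 23 + 22 + 21 + 20 + 19 + 18 + 17 + 16 + 15 + 14 + 13 + 12 + 11 + 10 + 9 + 8 + 7 + 6 + 5 + 4 + 3 + 2 + 1 + 0
= 990

990


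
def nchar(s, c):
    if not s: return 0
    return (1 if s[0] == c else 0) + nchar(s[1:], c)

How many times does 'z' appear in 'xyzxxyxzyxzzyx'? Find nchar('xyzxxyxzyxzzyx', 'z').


s[0]='x' != 'z' -> 0
s[0]='y' != 'z' -> 0
s[0]='z' == 'z' -> 1
s[0]='x' != 'z' -> 0
s[0]='x' != 'z' -> 0
s[0]='y' != 'z' -> 0
s[0]='x' != 'z' -> 0
s[0]='z' == 'z' -> 1
s[0]='y' != 'z' -> 0
s[0]='x' != 'z' -> 0
s[0]='z' == 'z' -> 1
s[0]='z' == 'z' -> 1
s[0]='y' != 'z' -> 0
s[0]='x' != 'z' -> 0
Sum: 0 + 0 + 1 + 0 + 0 + 0 + 0 + 1 + 0 + 0 + 1 + 1 + 0 + 0 = 4

4


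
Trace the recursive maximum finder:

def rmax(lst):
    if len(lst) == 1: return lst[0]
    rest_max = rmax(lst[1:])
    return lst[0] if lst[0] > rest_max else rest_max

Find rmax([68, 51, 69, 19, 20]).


rmax([68, 51, 69, 19, 20]): compare 68 with rmax([51, 69, 19, 20])
rmax([51, 69, 19, 20]): compare 51 with rmax([69, 19, 20])
rmax([69, 19, 20]): compare 69 with rmax([19, 20])
rmax([19, 20]): compare 19 with rmax([20])
rmax([20]) = 20  (base case)
Compare 19 with 20 -> 20
Compare 69 with 20 -> 69
Compare 51 with 69 -> 69
Compare 68 with 69 -> 69

69


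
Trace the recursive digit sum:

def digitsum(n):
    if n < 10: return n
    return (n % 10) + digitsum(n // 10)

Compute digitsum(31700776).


digitsum(31700776) = 6 + digitsum(3170077)
digitsum(3170077) = 7 + digitsum(317007)
digitsum(317007) = 7 + digitsum(31700)
digitsum(31700) = 0 + digitsum(3170)
digitsum(3170) = 0 + digitsum(317)
digitsum(317) = 7 + digitsum(31)
digitsum(31) = 1 + digitsum(3)
digitsum(3) = 3  (base case)
Total: 6 + 7 + 7 + 0 + 0 + 7 + 1 + 3 = 31

31


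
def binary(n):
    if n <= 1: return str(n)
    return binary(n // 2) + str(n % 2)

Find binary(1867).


binary(1867) = binary(933) + '1'
binary(933) = binary(466) + '1'
binary(466) = binary(233) + '0'
binary(233) = binary(116) + '1'
binary(116) = binary(58) + '0'
binary(58) = binary(29) + '0'
binary(29) = binary(14) + '1'
binary(14) = binary(7) + '0'
binary(7) = binary(3) + '1'
binary(3) = binary(1) + '1'
binary(1) = '1'  (base case)
Concatenating: '1' + '1' + '1' + '0' + '1' + '0' + '0' + '1' + '0' + '1' + '1' = '11101001011'

11101001011


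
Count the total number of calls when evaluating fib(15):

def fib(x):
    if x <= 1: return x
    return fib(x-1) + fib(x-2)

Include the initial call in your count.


Let C(n) = total calls for fib(n)
C(0) = 1, C(1) = 1
C(2) = 1 + C(1) + C(0) = 1 + 1 + 1 = 3
C(3) = 1 + C(2) + C(1) = 1 + 3 + 1 = 5
C(4) = 1 + C(3) + C(2) = 1 + 5 + 3 = 9
C(5) = 1 + C(4) + C(3) = 1 + 9 + 5 = 15
C(6) = 1 + C(5) + C(4) = 1 + 15 + 9 = 25
C(7) = 1 + C(6) + C(5) = 1 + 25 + 15 = 41
C(8) = 1 + C(7) + C(6) = 1 + 41 + 25 = 67
C(9) = 1 + C(8) + C(7) = 1 + 67 + 41 = 109
C(10) = 1 + C(9) + C(8) = 1 + 109 + 67 = 177
C(11) = 1 + C(10) + C(9) = 1 + 177 + 109 = 287
C(12) = 1 + C(11) + C(10) = 1 + 287 + 177 = 465
C(13) = 1 + C(12) + C(11) = 1 + 465 + 287 = 753
C(14) = 1 + C(13) + C(12) = 1 + 753 + 465 = 1219
C(15) = 1 + C(14) + C(13) = 1 + 1219 + 753 = 1973

1973


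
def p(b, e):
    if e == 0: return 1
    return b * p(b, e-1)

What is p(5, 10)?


p(5, 10)
= 5 * p(5, 9)
= 5 * 5 * p(5, 8)
= 5 * 5 * 5 * p(5, 7)
= 5 * 5 * 5 * 5 * p(5, 6)
= 5 * 5 * 5 * 5 * 5 * p(5, 5)
= 5 * 5 * 5 * 5 * 5 * 5 * p(5, 4)
= 5 * 5 * 5 * 5 * 5 * 5 * 5 * p(5, 3)
= 5 * 5 * 5 * 5 * 5 * 5 * 5 * 5 * p(5, 2)
= 5 * 5 * 5 * 5 * 5 * 5 * 5 * 5 * 5 * p(5, 1)
= 5 * 5 * 5 * 5 * 5 * 5 * 5 * 5 * 5 * 5 * p(5, 0)
= 5 * 5 * 5 * 5 * 5 * 5 * 5 * 5 * 5 * 5 * 1
= 9765625

9765625


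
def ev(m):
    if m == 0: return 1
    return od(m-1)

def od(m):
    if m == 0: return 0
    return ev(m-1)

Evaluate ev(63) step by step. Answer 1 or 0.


ev(63) = od(62)
od(62) = ev(61)
ev(61) = od(60)
od(60) = ev(59)
ev(59) = od(58)
od(58) = ev(57)
ev(57) = od(56)
od(56) = ev(55)
ev(55) = od(54)
od(54) = ev(53)
ev(53) = od(52)
od(52) = ev(51)
ev(51) = od(50)
od(50) = ev(49)
ev(49) = od(48)
od(48) = ev(47)
ev(47) = od(46)
od(46) = ev(45)
ev(45) = od(44)
od(44) = ev(43)
ev(43) = od(42)
od(42) = ev(41)
ev(41) = od(40)
od(40) = ev(39)
ev(39) = od(38)
od(38) = ev(37)
ev(37) = od(36)
od(36) = ev(35)
ev(35) = od(34)
od(34) = ev(33)
ev(33) = od(32)
od(32) = ev(31)
ev(31) = od(30)
od(30) = ev(29)
ev(29) = od(28)
od(28) = ev(27)
ev(27) = od(26)
od(26) = ev(25)
ev(25) = od(24)
od(24) = ev(23)
ev(23) = od(22)
od(22) = ev(21)
ev(21) = od(20)
od(20) = ev(19)
ev(19) = od(18)
od(18) = ev(17)
ev(17) = od(16)
od(16) = ev(15)
ev(15) = od(14)
od(14) = ev(13)
ev(13) = od(12)
od(12) = ev(11)
ev(11) = od(10)
od(10) = ev(9)
ev(9) = od(8)
od(8) = ev(7)
ev(7) = od(6)
od(6) = ev(5)
ev(5) = od(4)
od(4) = ev(3)
ev(3) = od(2)
od(2) = ev(1)
ev(1) = od(0)
od(0) = 0  (base case)
Result: 0

0


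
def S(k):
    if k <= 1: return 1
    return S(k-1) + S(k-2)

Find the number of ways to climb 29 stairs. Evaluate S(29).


Building up from base cases:
S(0) = 1
S(1) = 1
S(2) = S(1) + S(0) = 1 + 1 = 2
S(3) = S(2) + S(1) = 2 + 1 = 3
S(4) = S(3) + S(2) = 3 + 2 = 5
S(5) = S(4) + S(3) = 5 + 3 = 8
S(6) = S(5) + S(4) = 8 + 5 = 13
S(7) = S(6) + S(5) = 13 + 8 = 21
S(8) = S(7) + S(6) = 21 + 13 = 34
S(9) = S(8) + S(7) = 34 + 21 = 55
S(10) = S(9) + S(8) = 55 + 34 = 89
S(11) = S(10) + S(9) = 89 + 55 = 144
S(12) = S(11) + S(10) = 144 + 89 = 233
S(13) = S(12) + S(11) = 233 + 144 = 377
S(14) = S(13) + S(12) = 377 + 233 = 610
S(15) = S(14) + S(13) = 610 + 377 = 987
S(16) = S(15) + S(14) = 987 + 610 = 1597
S(17) = S(16) + S(15) = 1597 + 987 = 2584
S(18) = S(17) + S(16) = 2584 + 1597 = 4181
S(19) = S(18) + S(17) = 4181 + 2584 = 6765
S(20) = S(19) + S(18) = 6765 + 4181 = 10946
S(21) = S(20) + S(19) = 10946 + 6765 = 17711
S(22) = S(21) + S(20) = 17711 + 10946 = 28657
S(23) = S(22) + S(21) = 28657 + 17711 = 46368
S(24) = S(23) + S(22) = 46368 + 28657 = 75025
S(25) = S(24) + S(23) = 75025 + 46368 = 121393
S(26) = S(25) + S(24) = 121393 + 75025 = 196418
S(27) = S(26) + S(25) = 196418 + 121393 = 317811
S(28) = S(27) + S(26) = 317811 + 196418 = 514229
S(29) = S(28) + S(27) = 514229 + 317811 = 832040

832040


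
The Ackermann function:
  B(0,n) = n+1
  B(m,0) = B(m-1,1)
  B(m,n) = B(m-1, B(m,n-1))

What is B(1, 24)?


B(1, 24) = B(0, B(1, 23))
  B(1, 23) = B(0, B(1, 22))
    B(1, 22) = B(0, B(1, 21))
      B(1, 21) = B(0, B(1, 20))
        B(1, 20) = B(0, B(1, 19))
          B(1, 19) = B(0, B(1, 18))
          B(1, 18) = B(0, B(1, 17))
          B(1, 17) = B(0, B(1, 16))
          B(1, 16) = B(0, B(1, 15))
          B(1, 15) = B(0, B(1, 14))
          B(1, 14) = B(0, B(1, 13))
          B(1, 13) = B(0, B(1, 12))
          B(1, 12) = B(0, B(1, 11))
          B(1, 11) = B(0, B(1, 10))
          B(1, 10) = B(0, B(1, 9))
          B(1, 9) = B(0, B(1, 8))
          B(1, 8) = B(0, B(1, 7))
          B(1, 7) = B(0, B(1, 6))
          B(1, 6) = B(0, B(1, 5))
          B(1, 5) = B(0, B(1, 4))
          B(1, 4) = B(0, B(1, 3))
          B(1, 3) = B(0, B(1, 2))
          B(1, 2) = B(0, B(1, 1))
          B(1, 1) = B(0, B(1, 0))
          B(1, 0) = B(0, 1)
... (trace truncated)
Result: B(1, 24) = 26

26


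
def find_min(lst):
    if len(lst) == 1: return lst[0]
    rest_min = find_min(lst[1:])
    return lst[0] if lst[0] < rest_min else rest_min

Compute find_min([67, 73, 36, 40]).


find_min([67, 73, 36, 40]): compare 67 with find_min([73, 36, 40])
find_min([73, 36, 40]): compare 73 with find_min([36, 40])
find_min([36, 40]): compare 36 with find_min([40])
find_min([40]) = 40  (base case)
Compare 36 with 40 -> 36
Compare 73 with 36 -> 36
Compare 67 with 36 -> 36

36


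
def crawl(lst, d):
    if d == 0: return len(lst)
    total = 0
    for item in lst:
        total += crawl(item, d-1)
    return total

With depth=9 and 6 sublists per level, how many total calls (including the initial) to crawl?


At depth 0 (root): 1 call
At depth 1: each of 1 parents calls crawl on 6 children = 6 calls
At depth 2: each of 6 parents calls crawl on 6 children = 36 calls
At depth 3: each of 36 parents calls crawl on 6 children = 216 calls
At depth 4: each of 216 parents calls crawl on 6 children = 1296 calls
At depth 5: each of 1296 parents calls crawl on 6 children = 7776 calls
At depth 6: each of 7776 parents calls crawl on 6 children = 46656 calls
At depth 7: each of 46656 parents calls crawl on 6 children = 279936 calls
At depth 8: each of 279936 parents calls crawl on 6 children = 1679616 calls
At depth 9: each of 1679616 parents calls crawl on 6 children = 10077696 calls
Total: 1 + 6 + 36 + 216 + 1296 + 7776 + 46656 + 279936 + 1679616 + 10077696 = 12093235

12093235


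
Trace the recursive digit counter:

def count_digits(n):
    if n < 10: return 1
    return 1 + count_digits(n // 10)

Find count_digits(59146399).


count_digits(59146399) = 1 + count_digits(5914639)
count_digits(5914639) = 1 + count_digits(591463)
count_digits(591463) = 1 + count_digits(59146)
count_digits(59146) = 1 + count_digits(5914)
count_digits(5914) = 1 + count_digits(591)
count_digits(591) = 1 + count_digits(59)
count_digits(59) = 1 + count_digits(5)
count_digits(5) = 1  (base case: 5 < 10)
Unwinding: 1 + 1 + 1 + 1 + 1 + 1 + 1 + 1 = 8

8


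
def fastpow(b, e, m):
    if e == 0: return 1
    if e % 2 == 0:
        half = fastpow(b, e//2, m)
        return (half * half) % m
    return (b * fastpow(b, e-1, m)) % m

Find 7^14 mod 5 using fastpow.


fastpow(7, 14, 5): e is even, compute fastpow(7, 7, 5)
  fastpow(7, 7, 5): e is odd, compute fastpow(7, 6, 5)
    fastpow(7, 6, 5): e is even, compute fastpow(7, 3, 5)
      fastpow(7, 3, 5): e is odd, compute fastpow(7, 2, 5)
        fastpow(7, 2, 5): e is even, compute fastpow(7, 1, 5)
          fastpow(7, 1, 5): e is odd, compute fastpow(7, 0, 5)
          fastpow(7, 0, 5) = 1
          (7 * 1) % 5 = 2
        half=2, (2*2) % 5 = 4
      (7 * 4) % 5 = 3
    half=3, (3*3) % 5 = 4
  (7 * 4) % 5 = 3
half=3, (3*3) % 5 = 4

4


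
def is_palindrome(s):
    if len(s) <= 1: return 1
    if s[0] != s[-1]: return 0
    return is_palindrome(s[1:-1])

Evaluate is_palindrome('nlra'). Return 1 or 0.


is_palindrome('nlra'): s[0]='n' != s[-1]='a' -> return 0
Result: 0 (not a palindrome)

0


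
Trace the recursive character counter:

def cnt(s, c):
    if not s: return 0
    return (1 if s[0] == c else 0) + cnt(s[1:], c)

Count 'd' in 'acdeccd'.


s[0]='a' != 'd' -> 0
s[0]='c' != 'd' -> 0
s[0]='d' == 'd' -> 1
s[0]='e' != 'd' -> 0
s[0]='c' != 'd' -> 0
s[0]='c' != 'd' -> 0
s[0]='d' == 'd' -> 1
Sum: 0 + 0 + 1 + 0 + 0 + 0 + 1 = 2

2


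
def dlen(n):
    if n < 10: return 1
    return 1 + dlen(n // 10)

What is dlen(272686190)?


dlen(272686190) = 1 + dlen(27268619)
dlen(27268619) = 1 + dlen(2726861)
dlen(2726861) = 1 + dlen(272686)
dlen(272686) = 1 + dlen(27268)
dlen(27268) = 1 + dlen(2726)
dlen(2726) = 1 + dlen(272)
dlen(272) = 1 + dlen(27)
dlen(27) = 1 + dlen(2)
dlen(2) = 1  (base case: 2 < 10)
Unwinding: 1 + 1 + 1 + 1 + 1 + 1 + 1 + 1 + 1 = 9

9


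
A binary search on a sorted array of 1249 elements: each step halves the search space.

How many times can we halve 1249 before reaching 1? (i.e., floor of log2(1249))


1249 / 2 = 624
624 / 2 = 312
312 / 2 = 156
156 / 2 = 78
78 / 2 = 39
39 / 2 = 19
19 / 2 = 9
9 / 2 = 4
4 / 2 = 2
2 / 2 = 1
Reached 1 after 10 halvings

10


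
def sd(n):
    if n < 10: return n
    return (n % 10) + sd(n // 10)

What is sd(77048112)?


sd(77048112) = 2 + sd(7704811)
sd(7704811) = 1 + sd(770481)
sd(770481) = 1 + sd(77048)
sd(77048) = 8 + sd(7704)
sd(7704) = 4 + sd(770)
sd(770) = 0 + sd(77)
sd(77) = 7 + sd(7)
sd(7) = 7  (base case)
Total: 2 + 1 + 1 + 8 + 4 + 0 + 7 + 7 = 30

30


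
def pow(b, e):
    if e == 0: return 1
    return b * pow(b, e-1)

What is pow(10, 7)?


pow(10, 7)
= 10 * pow(10, 6)
= 10 * 10 * pow(10, 5)
= 10 * 10 * 10 * pow(10, 4)
= 10 * 10 * 10 * 10 * pow(10, 3)
= 10 * 10 * 10 * 10 * 10 * pow(10, 2)
= 10 * 10 * 10 * 10 * 10 * 10 * pow(10, 1)
= 10 * 10 * 10 * 10 * 10 * 10 * 10 * pow(10, 0)
= 10 * 10 * 10 * 10 * 10 * 10 * 10 * 1
= 10000000

10000000


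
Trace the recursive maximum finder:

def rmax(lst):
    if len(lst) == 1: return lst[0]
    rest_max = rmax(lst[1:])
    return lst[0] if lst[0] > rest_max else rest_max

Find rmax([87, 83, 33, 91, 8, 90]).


rmax([87, 83, 33, 91, 8, 90]): compare 87 with rmax([83, 33, 91, 8, 90])
rmax([83, 33, 91, 8, 90]): compare 83 with rmax([33, 91, 8, 90])
rmax([33, 91, 8, 90]): compare 33 with rmax([91, 8, 90])
rmax([91, 8, 90]): compare 91 with rmax([8, 90])
rmax([8, 90]): compare 8 with rmax([90])
rmax([90]) = 90  (base case)
Compare 8 with 90 -> 90
Compare 91 with 90 -> 91
Compare 33 with 91 -> 91
Compare 83 with 91 -> 91
Compare 87 with 91 -> 91

91


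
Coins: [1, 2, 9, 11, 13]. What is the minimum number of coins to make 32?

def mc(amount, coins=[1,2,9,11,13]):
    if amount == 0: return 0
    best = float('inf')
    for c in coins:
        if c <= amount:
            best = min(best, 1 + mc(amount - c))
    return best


Building up with DP:
mc(0) = 0
mc(1) = min(1+mc(0)=1+0=1) = 1
mc(2) = min(1+mc(1)=1+1=2, 1+mc(0)=1+0=1) = 1
mc(3) = min(1+mc(2)=1+1=2, 1+mc(1)=1+1=2) = 2
mc(4) = min(1+mc(3)=1+2=3, 1+mc(2)=1+1=2) = 2
mc(5) = min(1+mc(4)=1+2=3, 1+mc(3)=1+2=3) = 3
mc(6) = min(1+mc(5)=1+3=4, 1+mc(4)=1+2=3) = 3
mc(7) = min(1+mc(6)=1+3=4, 1+mc(5)=1+3=4) = 4
mc(8) = min(1+mc(7)=1+4=5, 1+mc(6)=1+3=4) = 4
mc(9) = min(1+mc(8)=1+4=5, 1+mc(7)=1+4=5, 1+mc(0)=1+0=1) = 1
mc(10) = min(1+mc(9)=1+1=2, 1+mc(8)=1+4=5, 1+mc(1)=1+1=2) = 2
mc(11) = min(1+mc(10)=1+2=3, 1+mc(9)=1+1=2, 1+mc(2)=1+1=2, 1+mc(0)=1+0=1) = 1
mc(12) = min(1+mc(11)=1+1=2, 1+mc(10)=1+2=3, 1+mc(3)=1+2=3, 1+mc(1)=1+1=2) = 2
mc(13) = min(1+mc(12)=1+2=3, 1+mc(11)=1+1=2, 1+mc(4)=1+2=3, 1+mc(2)=1+1=2, 1+mc(0)=1+0=1) = 1
mc(14) = min(1+mc(13)=1+1=2, 1+mc(12)=1+2=3, 1+mc(5)=1+3=4, 1+mc(3)=1+2=3, 1+mc(1)=1+1=2) = 2
mc(15) = min(1+mc(14)=1+2=3, 1+mc(13)=1+1=2, 1+mc(6)=1+3=4, 1+mc(4)=1+2=3, 1+mc(2)=1+1=2) = 2
mc(16) = min(1+mc(15)=1+2=3, 1+mc(14)=1+2=3, 1+mc(7)=1+4=5, 1+mc(5)=1+3=4, 1+mc(3)=1+2=3) = 3
mc(17) = min(1+mc(16)=1+3=4, 1+mc(15)=1+2=3, 1+mc(8)=1+4=5, 1+mc(6)=1+3=4, 1+mc(4)=1+2=3) = 3
mc(18) = min(1+mc(17)=1+3=4, 1+mc(16)=1+3=4, 1+mc(9)=1+1=2, 1+mc(7)=1+4=5, 1+mc(5)=1+3=4) = 2
mc(19) = min(1+mc(18)=1+2=3, 1+mc(17)=1+3=4, 1+mc(10)=1+2=3, 1+mc(8)=1+4=5, 1+mc(6)=1+3=4) = 3
mc(20) = min(1+mc(19)=1+3=4, 1+mc(18)=1+2=3, 1+mc(11)=1+1=2, 1+mc(9)=1+1=2, 1+mc(7)=1+4=5) = 2
mc(21) = min(1+mc(20)=1+2=3, 1+mc(19)=1+3=4, 1+mc(12)=1+2=3, 1+mc(10)=1+2=3, 1+mc(8)=1+4=5) = 3
mc(22) = min(1+mc(21)=1+3=4, 1+mc(20)=1+2=3, 1+mc(13)=1+1=2, 1+mc(11)=1+1=2, 1+mc(9)=1+1=2) = 2
mc(23) = min(1+mc(22)=1+2=3, 1+mc(21)=1+3=4, 1+mc(14)=1+2=3, 1+mc(12)=1+2=3, 1+mc(10)=1+2=3) = 3
mc(24) = min(1+mc(23)=1+3=4, 1+mc(22)=1+2=3, 1+mc(15)=1+2=3, 1+mc(13)=1+1=2, 1+mc(11)=1+1=2) = 2
mc(25) = min(1+mc(24)=1+2=3, 1+mc(23)=1+3=4, 1+mc(16)=1+3=4, 1+mc(14)=1+2=3, 1+mc(12)=1+2=3) = 3
mc(26) = min(1+mc(25)=1+3=4, 1+mc(24)=1+2=3, 1+mc(17)=1+3=4, 1+mc(15)=1+2=3, 1+mc(13)=1+1=2) = 2
mc(27) = min(1+mc(26)=1+2=3, 1+mc(25)=1+3=4, 1+mc(18)=1+2=3, 1+mc(16)=1+3=4, 1+mc(14)=1+2=3) = 3
mc(28) = min(1+mc(27)=1+3=4, 1+mc(26)=1+2=3, 1+mc(19)=1+3=4, 1+mc(17)=1+3=4, 1+mc(15)=1+2=3) = 3
mc(29) = min(1+mc(28)=1+3=4, 1+mc(27)=1+3=4, 1+mc(20)=1+2=3, 1+mc(18)=1+2=3, 1+mc(16)=1+3=4) = 3
mc(30) = min(1+mc(29)=1+3=4, 1+mc(28)=1+3=4, 1+mc(21)=1+3=4, 1+mc(19)=1+3=4, 1+mc(17)=1+3=4) = 4
mc(31) = min(1+mc(30)=1+4=5, 1+mc(29)=1+3=4, 1+mc(22)=1+2=3, 1+mc(20)=1+2=3, 1+mc(18)=1+2=3) = 3
mc(32) = min(1+mc(31)=1+3=4, 1+mc(30)=1+4=5, 1+mc(23)=1+3=4, 1+mc(21)=1+3=4, 1+mc(19)=1+3=4) = 4

4


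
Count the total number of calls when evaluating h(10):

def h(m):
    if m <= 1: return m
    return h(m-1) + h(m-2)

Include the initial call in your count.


Let C(n) = total calls for h(n)
C(0) = 1, C(1) = 1
C(2) = 1 + C(1) + C(0) = 1 + 1 + 1 = 3
C(3) = 1 + C(2) + C(1) = 1 + 3 + 1 = 5
C(4) = 1 + C(3) + C(2) = 1 + 5 + 3 = 9
C(5) = 1 + C(4) + C(3) = 1 + 9 + 5 = 15
C(6) = 1 + C(5) + C(4) = 1 + 15 + 9 = 25
C(7) = 1 + C(6) + C(5) = 1 + 25 + 15 = 41
C(8) = 1 + C(7) + C(6) = 1 + 41 + 25 = 67
C(9) = 1 + C(8) + C(7) = 1 + 67 + 41 = 109
C(10) = 1 + C(9) + C(8) = 1 + 109 + 67 = 177

177


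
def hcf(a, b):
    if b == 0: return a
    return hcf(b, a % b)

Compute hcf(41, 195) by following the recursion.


hcf(41, 195) = hcf(195, 41)
hcf(195, 41) = hcf(41, 31)
hcf(41, 31) = hcf(31, 10)
hcf(31, 10) = hcf(10, 1)
hcf(10, 1) = hcf(1, 0)
hcf(1, 0) = 1  (base case)

1


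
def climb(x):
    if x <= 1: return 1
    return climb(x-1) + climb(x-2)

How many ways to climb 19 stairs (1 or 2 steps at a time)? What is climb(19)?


Building up from base cases:
climb(0) = 1
climb(1) = 1
climb(2) = climb(1) + climb(0) = 1 + 1 = 2
climb(3) = climb(2) + climb(1) = 2 + 1 = 3
climb(4) = climb(3) + climb(2) = 3 + 2 = 5
climb(5) = climb(4) + climb(3) = 5 + 3 = 8
climb(6) = climb(5) + climb(4) = 8 + 5 = 13
climb(7) = climb(6) + climb(5) = 13 + 8 = 21
climb(8) = climb(7) + climb(6) = 21 + 13 = 34
climb(9) = climb(8) + climb(7) = 34 + 21 = 55
climb(10) = climb(9) + climb(8) = 55 + 34 = 89
climb(11) = climb(10) + climb(9) = 89 + 55 = 144
climb(12) = climb(11) + climb(10) = 144 + 89 = 233
climb(13) = climb(12) + climb(11) = 233 + 144 = 377
climb(14) = climb(13) + climb(12) = 377 + 233 = 610
climb(15) = climb(14) + climb(13) = 610 + 377 = 987
climb(16) = climb(15) + climb(14) = 987 + 610 = 1597
climb(17) = climb(16) + climb(15) = 1597 + 987 = 2584
climb(18) = climb(17) + climb(16) = 2584 + 1597 = 4181
climb(19) = climb(18) + climb(17) = 4181 + 2584 = 6765

6765


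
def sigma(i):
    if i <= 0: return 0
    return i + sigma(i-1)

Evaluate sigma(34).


sigma(34)
= 34 + 33 + 32 + 31 + 30 + 29 + 28 + 27 + 26 + 25 + 24 + 23 + 22 + 21 + 20 + 19 + 18 + 17 + 16 + 15 + 14 + 13 + 12 + 11 + 10 + 9 + 8 + 7 + 6 + 5 + 4 + 3 + 2 + 1 + sigma(0)
= 34 + 33 + 32 + 31 + 30 + 29 + 28 + 27 + 26 + 25 + 24 + 23 + 22 + 21 + 20 + 19 + 18 + 17 + 16 + 15 + 14 + 13 + 12 + 11 + 10 + 9 + 8 + 7 + 6 + 5 + 4 + 3 + 2 + 1 + 0
= 595

595


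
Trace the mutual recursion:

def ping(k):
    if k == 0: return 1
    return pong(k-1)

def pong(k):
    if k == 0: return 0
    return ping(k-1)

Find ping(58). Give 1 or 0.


ping(58) = pong(57)
pong(57) = ping(56)
ping(56) = pong(55)
pong(55) = ping(54)
ping(54) = pong(53)
pong(53) = ping(52)
ping(52) = pong(51)
pong(51) = ping(50)
ping(50) = pong(49)
pong(49) = ping(48)
ping(48) = pong(47)
pong(47) = ping(46)
ping(46) = pong(45)
pong(45) = ping(44)
ping(44) = pong(43)
pong(43) = ping(42)
ping(42) = pong(41)
pong(41) = ping(40)
ping(40) = pong(39)
pong(39) = ping(38)
ping(38) = pong(37)
pong(37) = ping(36)
ping(36) = pong(35)
pong(35) = ping(34)
ping(34) = pong(33)
pong(33) = ping(32)
ping(32) = pong(31)
pong(31) = ping(30)
ping(30) = pong(29)
pong(29) = ping(28)
ping(28) = pong(27)
pong(27) = ping(26)
ping(26) = pong(25)
pong(25) = ping(24)
ping(24) = pong(23)
pong(23) = ping(22)
ping(22) = pong(21)
pong(21) = ping(20)
ping(20) = pong(19)
pong(19) = ping(18)
ping(18) = pong(17)
pong(17) = ping(16)
ping(16) = pong(15)
pong(15) = ping(14)
ping(14) = pong(13)
pong(13) = ping(12)
ping(12) = pong(11)
pong(11) = ping(10)
ping(10) = pong(9)
pong(9) = ping(8)
ping(8) = pong(7)
pong(7) = ping(6)
ping(6) = pong(5)
pong(5) = ping(4)
ping(4) = pong(3)
pong(3) = ping(2)
ping(2) = pong(1)
pong(1) = ping(0)
ping(0) = 1  (base case)
Result: 1

1


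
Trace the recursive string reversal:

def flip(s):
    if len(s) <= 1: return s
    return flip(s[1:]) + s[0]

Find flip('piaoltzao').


flip('piaoltzao') = flip('iaoltzao') + 'p'
flip('iaoltzao') = flip('aoltzao') + 'i'
flip('aoltzao') = flip('oltzao') + 'a'
flip('oltzao') = flip('ltzao') + 'o'
flip('ltzao') = flip('tzao') + 'l'
flip('tzao') = flip('zao') + 't'
flip('zao') = flip('ao') + 'z'
flip('ao') = flip('o') + 'a'
flip('o') = 'o'  (base case)
Concatenating: 'o' + 'a' + 'z' + 't' + 'l' + 'o' + 'a' + 'i' + 'p' = 'oaztloaip'

oaztloaip


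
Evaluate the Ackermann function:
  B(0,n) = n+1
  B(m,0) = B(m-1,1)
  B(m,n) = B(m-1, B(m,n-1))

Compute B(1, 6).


B(1, 6) = B(0, B(1, 5))
  B(1, 5) = B(0, B(1, 4))
    B(1, 4) = B(0, B(1, 3))
      B(1, 3) = B(0, B(1, 2))
        B(1, 2) = B(0, B(1, 1))
          B(1, 1) = B(0, B(1, 0))
          B(1, 0) = B(0, 1)
          B(0, 1) = 2
            = B(0, 2)
          B(0, 2) = 3
          = B(0, 3)
          B(0, 3) = 4
        = B(0, 4)
        B(0, 4) = 5
      = B(0, 5)
      B(0, 5) = 6
    = B(0, 6)
    B(0, 6) = 7
  = B(0, 7)
  B(0, 7) = 8
Result: B(1, 6) = 8

8


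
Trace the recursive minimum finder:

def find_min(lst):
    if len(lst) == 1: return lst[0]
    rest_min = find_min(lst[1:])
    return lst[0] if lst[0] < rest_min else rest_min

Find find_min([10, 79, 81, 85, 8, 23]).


find_min([10, 79, 81, 85, 8, 23]): compare 10 with find_min([79, 81, 85, 8, 23])
find_min([79, 81, 85, 8, 23]): compare 79 with find_min([81, 85, 8, 23])
find_min([81, 85, 8, 23]): compare 81 with find_min([85, 8, 23])
find_min([85, 8, 23]): compare 85 with find_min([8, 23])
find_min([8, 23]): compare 8 with find_min([23])
find_min([23]) = 23  (base case)
Compare 8 with 23 -> 8
Compare 85 with 8 -> 8
Compare 81 with 8 -> 8
Compare 79 with 8 -> 8
Compare 10 with 8 -> 8

8


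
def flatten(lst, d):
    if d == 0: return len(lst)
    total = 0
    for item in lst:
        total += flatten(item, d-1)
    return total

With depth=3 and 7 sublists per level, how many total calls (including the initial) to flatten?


At depth 0 (root): 1 call
At depth 1: each of 1 parents calls flatten on 7 children = 7 calls
At depth 2: each of 7 parents calls flatten on 7 children = 49 calls
At depth 3: each of 49 parents calls flatten on 7 children = 343 calls
Total: 1 + 7 + 49 + 343 = 400

400


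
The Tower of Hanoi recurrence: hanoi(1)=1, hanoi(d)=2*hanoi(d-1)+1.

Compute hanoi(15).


hanoi(15) = 2 * hanoi(14) + 1
hanoi(14) = 2 * hanoi(13) + 1
hanoi(13) = 2 * hanoi(12) + 1
hanoi(12) = 2 * hanoi(11) + 1
hanoi(11) = 2 * hanoi(10) + 1
hanoi(10) = 2 * hanoi(9) + 1
hanoi(9) = 2 * hanoi(8) + 1
hanoi(8) = 2 * hanoi(7) + 1
hanoi(7) = 2 * hanoi(6) + 1
hanoi(6) = 2 * hanoi(5) + 1
hanoi(5) = 2 * hanoi(4) + 1
hanoi(4) = 2 * hanoi(3) + 1
hanoi(3) = 2 * hanoi(2) + 1
hanoi(2) = 2 * hanoi(1) + 1
hanoi(1) = 1  (base case)
hanoi(2) = 2 * 1 + 1 = 3
hanoi(3) = 2 * 3 + 1 = 7
hanoi(4) = 2 * 7 + 1 = 15
hanoi(5) = 2 * 15 + 1 = 31
hanoi(6) = 2 * 31 + 1 = 63
hanoi(7) = 2 * 63 + 1 = 127
hanoi(8) = 2 * 127 + 1 = 255
hanoi(9) = 2 * 255 + 1 = 511
hanoi(10) = 2 * 511 + 1 = 1023
hanoi(11) = 2 * 1023 + 1 = 2047
hanoi(12) = 2 * 2047 + 1 = 4095
hanoi(13) = 2 * 4095 + 1 = 8191
hanoi(14) = 2 * 8191 + 1 = 16383
hanoi(15) = 2 * 16383 + 1 = 32767

32767


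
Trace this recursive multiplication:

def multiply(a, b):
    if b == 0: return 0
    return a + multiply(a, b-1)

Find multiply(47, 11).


multiply(47, 11) = 47 + multiply(47, 10)
multiply(47, 10) = 47 + multiply(47, 9)
multiply(47, 9) = 47 + multiply(47, 8)
multiply(47, 8) = 47 + multiply(47, 7)
multiply(47, 7) = 47 + multiply(47, 6)
multiply(47, 6) = 47 + multiply(47, 5)
multiply(47, 5) = 47 + multiply(47, 4)
multiply(47, 4) = 47 + multiply(47, 3)
multiply(47, 3) = 47 + multiply(47, 2)
multiply(47, 2) = 47 + multiply(47, 1)
multiply(47, 1) = 47 + multiply(47, 0)
multiply(47, 0) = 0  (base case)
Total: 47 + 47 + 47 + 47 + 47 + 47 + 47 + 47 + 47 + 47 + 47 + 0 = 517

517


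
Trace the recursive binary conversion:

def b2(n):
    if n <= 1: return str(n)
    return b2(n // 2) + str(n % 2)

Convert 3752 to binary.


b2(3752) = b2(1876) + '0'
b2(1876) = b2(938) + '0'
b2(938) = b2(469) + '0'
b2(469) = b2(234) + '1'
b2(234) = b2(117) + '0'
b2(117) = b2(58) + '1'
b2(58) = b2(29) + '0'
b2(29) = b2(14) + '1'
b2(14) = b2(7) + '0'
b2(7) = b2(3) + '1'
b2(3) = b2(1) + '1'
b2(1) = '1'  (base case)
Concatenating: '1' + '1' + '1' + '0' + '1' + '0' + '1' + '0' + '1' + '0' + '0' + '0' = '111010101000'

111010101000


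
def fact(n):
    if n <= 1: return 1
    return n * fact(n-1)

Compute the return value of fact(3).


fact(3)
= 3 * fact(2)
= 3 * 2 * fact(1)
= 3 * 2 * 1
= 6

6


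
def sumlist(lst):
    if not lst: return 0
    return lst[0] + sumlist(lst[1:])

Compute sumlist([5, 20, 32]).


sumlist([5, 20, 32]) = 5 + sumlist([20, 32])
sumlist([20, 32]) = 20 + sumlist([32])
sumlist([32]) = 32 + sumlist([])
sumlist([]) = 0  (base case)
Total: 5 + 20 + 32 + 0 = 57

57


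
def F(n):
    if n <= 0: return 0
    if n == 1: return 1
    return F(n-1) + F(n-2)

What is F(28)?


Computing F(28) bottom-up:
F(0) = 0
F(1) = 1
F(2) = F(1) + F(0) = 1 + 0 = 1
F(3) = F(2) + F(1) = 1 + 1 = 2
F(4) = F(3) + F(2) = 2 + 1 = 3
F(5) = F(4) + F(3) = 3 + 2 = 5
F(6) = F(5) + F(4) = 5 + 3 = 8
F(7) = F(6) + F(5) = 8 + 5 = 13
F(8) = F(7) + F(6) = 13 + 8 = 21
F(9) = F(8) + F(7) = 21 + 13 = 34
F(10) = F(9) + F(8) = 34 + 21 = 55
F(11) = F(10) + F(9) = 55 + 34 = 89
F(12) = F(11) + F(10) = 89 + 55 = 144
F(13) = F(12) + F(11) = 144 + 89 = 233
F(14) = F(13) + F(12) = 233 + 144 = 377
F(15) = F(14) + F(13) = 377 + 233 = 610
F(16) = F(15) + F(14) = 610 + 377 = 987
F(17) = F(16) + F(15) = 987 + 610 = 1597
F(18) = F(17) + F(16) = 1597 + 987 = 2584
F(19) = F(18) + F(17) = 2584 + 1597 = 4181
F(20) = F(19) + F(18) = 4181 + 2584 = 6765
F(21) = F(20) + F(19) = 6765 + 4181 = 10946
F(22) = F(21) + F(20) = 10946 + 6765 = 17711
F(23) = F(22) + F(21) = 17711 + 10946 = 28657
F(24) = F(23) + F(22) = 28657 + 17711 = 46368
F(25) = F(24) + F(23) = 46368 + 28657 = 75025
F(26) = F(25) + F(24) = 75025 + 46368 = 121393
F(27) = F(26) + F(25) = 121393 + 75025 = 196418
F(28) = F(27) + F(26) = 196418 + 121393 = 317811

317811


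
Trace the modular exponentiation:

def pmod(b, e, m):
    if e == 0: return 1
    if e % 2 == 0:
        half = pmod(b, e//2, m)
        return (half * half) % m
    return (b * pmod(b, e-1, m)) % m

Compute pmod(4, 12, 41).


pmod(4, 12, 41): e is even, compute pmod(4, 6, 41)
  pmod(4, 6, 41): e is even, compute pmod(4, 3, 41)
    pmod(4, 3, 41): e is odd, compute pmod(4, 2, 41)
      pmod(4, 2, 41): e is even, compute pmod(4, 1, 41)
        pmod(4, 1, 41): e is odd, compute pmod(4, 0, 41)
          pmod(4, 0, 41) = 1
        (4 * 1) % 41 = 4
      half=4, (4*4) % 41 = 16
    (4 * 16) % 41 = 23
  half=23, (23*23) % 41 = 37
half=37, (37*37) % 41 = 16

16


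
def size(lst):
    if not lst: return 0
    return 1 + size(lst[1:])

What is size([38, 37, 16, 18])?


size([38, 37, 16, 18]) = 1 + size([37, 16, 18])
size([37, 16, 18]) = 1 + size([16, 18])
size([16, 18]) = 1 + size([18])
size([18]) = 1 + size([])
size([]) = 0  (base case)
Unwinding: 1 + 1 + 1 + 1 + 0 = 4

4


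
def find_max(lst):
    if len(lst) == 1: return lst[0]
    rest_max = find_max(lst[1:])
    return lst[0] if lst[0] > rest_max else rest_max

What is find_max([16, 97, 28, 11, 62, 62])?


find_max([16, 97, 28, 11, 62, 62]): compare 16 with find_max([97, 28, 11, 62, 62])
find_max([97, 28, 11, 62, 62]): compare 97 with find_max([28, 11, 62, 62])
find_max([28, 11, 62, 62]): compare 28 with find_max([11, 62, 62])
find_max([11, 62, 62]): compare 11 with find_max([62, 62])
find_max([62, 62]): compare 62 with find_max([62])
find_max([62]) = 62  (base case)
Compare 62 with 62 -> 62
Compare 11 with 62 -> 62
Compare 28 with 62 -> 62
Compare 97 with 62 -> 97
Compare 16 with 97 -> 97

97


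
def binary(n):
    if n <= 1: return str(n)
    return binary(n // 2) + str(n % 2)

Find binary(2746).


binary(2746) = binary(1373) + '0'
binary(1373) = binary(686) + '1'
binary(686) = binary(343) + '0'
binary(343) = binary(171) + '1'
binary(171) = binary(85) + '1'
binary(85) = binary(42) + '1'
binary(42) = binary(21) + '0'
binary(21) = binary(10) + '1'
binary(10) = binary(5) + '0'
binary(5) = binary(2) + '1'
binary(2) = binary(1) + '0'
binary(1) = '1'  (base case)
Concatenating: '1' + '0' + '1' + '0' + '1' + '0' + '1' + '1' + '1' + '0' + '1' + '0' = '101010111010'

101010111010


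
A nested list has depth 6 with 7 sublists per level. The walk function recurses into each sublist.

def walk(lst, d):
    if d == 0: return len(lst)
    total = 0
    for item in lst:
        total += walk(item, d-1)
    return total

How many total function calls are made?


At depth 0 (root): 1 call
At depth 1: each of 1 parents calls walk on 7 children = 7 calls
At depth 2: each of 7 parents calls walk on 7 children = 49 calls
At depth 3: each of 49 parents calls walk on 7 children = 343 calls
At depth 4: each of 343 parents calls walk on 7 children = 2401 calls
At depth 5: each of 2401 parents calls walk on 7 children = 16807 calls
At depth 6: each of 16807 parents calls walk on 7 children = 117649 calls
Total: 1 + 7 + 49 + 343 + 2401 + 16807 + 117649 = 137257

137257


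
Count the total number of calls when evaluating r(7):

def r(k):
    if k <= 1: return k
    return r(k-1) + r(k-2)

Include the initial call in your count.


Let C(n) = total calls for r(n)
C(0) = 1, C(1) = 1
C(2) = 1 + C(1) + C(0) = 1 + 1 + 1 = 3
C(3) = 1 + C(2) + C(1) = 1 + 3 + 1 = 5
C(4) = 1 + C(3) + C(2) = 1 + 5 + 3 = 9
C(5) = 1 + C(4) + C(3) = 1 + 9 + 5 = 15
C(6) = 1 + C(5) + C(4) = 1 + 15 + 9 = 25
C(7) = 1 + C(6) + C(5) = 1 + 25 + 15 = 41

41


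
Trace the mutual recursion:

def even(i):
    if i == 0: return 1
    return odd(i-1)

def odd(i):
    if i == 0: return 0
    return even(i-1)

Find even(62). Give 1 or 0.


even(62) = odd(61)
odd(61) = even(60)
even(60) = odd(59)
odd(59) = even(58)
even(58) = odd(57)
odd(57) = even(56)
even(56) = odd(55)
odd(55) = even(54)
even(54) = odd(53)
odd(53) = even(52)
even(52) = odd(51)
odd(51) = even(50)
even(50) = odd(49)
odd(49) = even(48)
even(48) = odd(47)
odd(47) = even(46)
even(46) = odd(45)
odd(45) = even(44)
even(44) = odd(43)
odd(43) = even(42)
even(42) = odd(41)
odd(41) = even(40)
even(40) = odd(39)
odd(39) = even(38)
even(38) = odd(37)
odd(37) = even(36)
even(36) = odd(35)
odd(35) = even(34)
even(34) = odd(33)
odd(33) = even(32)
even(32) = odd(31)
odd(31) = even(30)
even(30) = odd(29)
odd(29) = even(28)
even(28) = odd(27)
odd(27) = even(26)
even(26) = odd(25)
odd(25) = even(24)
even(24) = odd(23)
odd(23) = even(22)
even(22) = odd(21)
odd(21) = even(20)
even(20) = odd(19)
odd(19) = even(18)
even(18) = odd(17)
odd(17) = even(16)
even(16) = odd(15)
odd(15) = even(14)
even(14) = odd(13)
odd(13) = even(12)
even(12) = odd(11)
odd(11) = even(10)
even(10) = odd(9)
odd(9) = even(8)
even(8) = odd(7)
odd(7) = even(6)
even(6) = odd(5)
odd(5) = even(4)
even(4) = odd(3)
odd(3) = even(2)
even(2) = odd(1)
odd(1) = even(0)
even(0) = 1  (base case)
Result: 1

1


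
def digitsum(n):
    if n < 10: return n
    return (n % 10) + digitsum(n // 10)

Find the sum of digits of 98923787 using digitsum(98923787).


digitsum(98923787) = 7 + digitsum(9892378)
digitsum(9892378) = 8 + digitsum(989237)
digitsum(989237) = 7 + digitsum(98923)
digitsum(98923) = 3 + digitsum(9892)
digitsum(9892) = 2 + digitsum(989)
digitsum(989) = 9 + digitsum(98)
digitsum(98) = 8 + digitsum(9)
digitsum(9) = 9  (base case)
Total: 7 + 8 + 7 + 3 + 2 + 9 + 8 + 9 = 53

53


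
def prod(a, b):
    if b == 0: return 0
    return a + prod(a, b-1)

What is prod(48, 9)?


prod(48, 9) = 48 + prod(48, 8)
prod(48, 8) = 48 + prod(48, 7)
prod(48, 7) = 48 + prod(48, 6)
prod(48, 6) = 48 + prod(48, 5)
prod(48, 5) = 48 + prod(48, 4)
prod(48, 4) = 48 + prod(48, 3)
prod(48, 3) = 48 + prod(48, 2)
prod(48, 2) = 48 + prod(48, 1)
prod(48, 1) = 48 + prod(48, 0)
prod(48, 0) = 0  (base case)
Total: 48 + 48 + 48 + 48 + 48 + 48 + 48 + 48 + 48 + 0 = 432

432


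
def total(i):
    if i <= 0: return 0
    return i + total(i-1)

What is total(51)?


total(51)
= 51 + 50 + 49 + 48 + 47 + 46 + 45 + 44 + 43 + 42 + 41 + 40 + 39 + 38 + 37 + 36 + 35 + 34 + 33 + 32 + 31 + 30 + 29 + 28 + 27 + 26 + 25 + 24 + 23 + 22 + 21 + 20 + 19 + 18 + 17 + 16 + 15 + 14 + 13 + 12 + 11 + 10 + 9 + 8 + 7 + 6 + 5 + 4 + 3 + 2 + 1 + total(0)
= 51 + 50 + 49 + 48 + 47 + 46 + 45 + 44 + 43 + 42 + 41 + 40 + 39 + 38 + 37 + 36 + 35 + 34 + 33 + 32 + 31 + 30 + 29 + 28 + 27 + 26 + 25 + 24 + 23 + 22 + 21 + 20 + 19 + 18 + 17 + 16 + 15 + 14 + 13 + 12 + 11 + 10 + 9 + 8 + 7 + 6 + 5 + 4 + 3 + 2 + 1 + 0
= 1326

1326


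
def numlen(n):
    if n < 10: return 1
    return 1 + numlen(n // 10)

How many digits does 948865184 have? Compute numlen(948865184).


numlen(948865184) = 1 + numlen(94886518)
numlen(94886518) = 1 + numlen(9488651)
numlen(9488651) = 1 + numlen(948865)
numlen(948865) = 1 + numlen(94886)
numlen(94886) = 1 + numlen(9488)
numlen(9488) = 1 + numlen(948)
numlen(948) = 1 + numlen(94)
numlen(94) = 1 + numlen(9)
numlen(9) = 1  (base case: 9 < 10)
Unwinding: 1 + 1 + 1 + 1 + 1 + 1 + 1 + 1 + 1 = 9

9


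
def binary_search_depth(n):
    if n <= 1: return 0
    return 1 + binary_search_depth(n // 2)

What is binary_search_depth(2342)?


2342 / 2 = 1171
1171 / 2 = 585
585 / 2 = 292
292 / 2 = 146
146 / 2 = 73
73 / 2 = 36
36 / 2 = 18
18 / 2 = 9
9 / 2 = 4
4 / 2 = 2
2 / 2 = 1
Reached 1 after 11 halvings

11


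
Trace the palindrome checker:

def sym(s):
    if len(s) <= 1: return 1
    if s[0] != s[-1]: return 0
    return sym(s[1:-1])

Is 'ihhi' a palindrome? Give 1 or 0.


sym('ihhi'): s[0]='i' == s[-1]='i' -> check sym('hh')
sym('hh'): s[0]='h' == s[-1]='h' -> check sym('')
sym(''): len <= 1 -> return 1  (base case)
Result: 1 (palindrome)

1


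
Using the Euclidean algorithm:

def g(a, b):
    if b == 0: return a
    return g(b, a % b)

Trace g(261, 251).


g(261, 251) = g(251, 10)
g(251, 10) = g(10, 1)
g(10, 1) = g(1, 0)
g(1, 0) = 1  (base case)

1


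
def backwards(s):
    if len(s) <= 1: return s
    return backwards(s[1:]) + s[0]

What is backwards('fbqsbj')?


backwards('fbqsbj') = backwards('bqsbj') + 'f'
backwards('bqsbj') = backwards('qsbj') + 'b'
backwards('qsbj') = backwards('sbj') + 'q'
backwards('sbj') = backwards('bj') + 's'
backwards('bj') = backwards('j') + 'b'
backwards('j') = 'j'  (base case)
Concatenating: 'j' + 'b' + 's' + 'q' + 'b' + 'f' = 'jbsqbf'

jbsqbf


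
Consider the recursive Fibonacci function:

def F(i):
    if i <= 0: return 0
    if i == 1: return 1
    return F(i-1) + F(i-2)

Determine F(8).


Computing F(8) bottom-up:
F(0) = 0
F(1) = 1
F(2) = F(1) + F(0) = 1 + 0 = 1
F(3) = F(2) + F(1) = 1 + 1 = 2
F(4) = F(3) + F(2) = 2 + 1 = 3
F(5) = F(4) + F(3) = 3 + 2 = 5
F(6) = F(5) + F(4) = 5 + 3 = 8
F(7) = F(6) + F(5) = 8 + 5 = 13
F(8) = F(7) + F(6) = 13 + 8 = 21

21


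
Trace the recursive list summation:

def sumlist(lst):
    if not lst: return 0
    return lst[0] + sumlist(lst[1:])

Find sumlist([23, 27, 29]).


sumlist([23, 27, 29]) = 23 + sumlist([27, 29])
sumlist([27, 29]) = 27 + sumlist([29])
sumlist([29]) = 29 + sumlist([])
sumlist([]) = 0  (base case)
Total: 23 + 27 + 29 + 0 = 79

79


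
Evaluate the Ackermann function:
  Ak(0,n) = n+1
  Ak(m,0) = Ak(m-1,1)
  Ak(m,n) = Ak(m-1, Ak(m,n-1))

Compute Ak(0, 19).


Ak(0, 19) = 20
Result: Ak(0, 19) = 20

20


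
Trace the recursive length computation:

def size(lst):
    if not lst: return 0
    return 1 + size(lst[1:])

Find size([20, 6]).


size([20, 6]) = 1 + size([6])
size([6]) = 1 + size([])
size([]) = 0  (base case)
Unwinding: 1 + 1 + 0 = 2

2


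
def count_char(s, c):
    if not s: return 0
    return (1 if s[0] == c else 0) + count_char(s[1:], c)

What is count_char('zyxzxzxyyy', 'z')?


s[0]='z' == 'z' -> 1
s[0]='y' != 'z' -> 0
s[0]='x' != 'z' -> 0
s[0]='z' == 'z' -> 1
s[0]='x' != 'z' -> 0
s[0]='z' == 'z' -> 1
s[0]='x' != 'z' -> 0
s[0]='y' != 'z' -> 0
s[0]='y' != 'z' -> 0
s[0]='y' != 'z' -> 0
Sum: 1 + 0 + 0 + 1 + 0 + 1 + 0 + 0 + 0 + 0 = 3

3


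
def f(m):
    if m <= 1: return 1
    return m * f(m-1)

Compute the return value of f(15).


f(15)
= 15 * f(14)
= 15 * 14 * f(13)
= 15 * 14 * 13 * f(12)
= 15 * 14 * 13 * 12 * f(11)
= 15 * 14 * 13 * 12 * 11 * f(10)
= 15 * 14 * 13 * 12 * 11 * 10 * f(9)
= 15 * 14 * 13 * 12 * 11 * 10 * 9 * f(8)
= 15 * 14 * 13 * 12 * 11 * 10 * 9 * 8 * f(7)
= 15 * 14 * 13 * 12 * 11 * 10 * 9 * 8 * 7 * f(6)
= 15 * 14 * 13 * 12 * 11 * 10 * 9 * 8 * 7 * 6 * f(5)
= 15 * 14 * 13 * 12 * 11 * 10 * 9 * 8 * 7 * 6 * 5 * f(4)
= 15 * 14 * 13 * 12 * 11 * 10 * 9 * 8 * 7 * 6 * 5 * 4 * f(3)
= 15 * 14 * 13 * 12 * 11 * 10 * 9 * 8 * 7 * 6 * 5 * 4 * 3 * f(2)
= 15 * 14 * 13 * 12 * 11 * 10 * 9 * 8 * 7 * 6 * 5 * 4 * 3 * 2 * f(1)
= 15 * 14 * 13 * 12 * 11 * 10 * 9 * 8 * 7 * 6 * 5 * 4 * 3 * 2 * 1
= 1307674368000

1307674368000


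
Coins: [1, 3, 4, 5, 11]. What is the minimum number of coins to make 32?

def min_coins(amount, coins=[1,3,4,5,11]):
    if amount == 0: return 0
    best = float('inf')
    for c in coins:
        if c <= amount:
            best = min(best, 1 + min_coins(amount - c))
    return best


Building up with DP:
min_coins(0) = 0
min_coins(1) = min(1+min_coins(0)=1+0=1) = 1
min_coins(2) = min(1+min_coins(1)=1+1=2) = 2
min_coins(3) = min(1+min_coins(2)=1+2=3, 1+min_coins(0)=1+0=1) = 1
min_coins(4) = min(1+min_coins(3)=1+1=2, 1+min_coins(1)=1+1=2, 1+min_coins(0)=1+0=1) = 1
min_coins(5) = min(1+min_coins(4)=1+1=2, 1+min_coins(2)=1+2=3, 1+min_coins(1)=1+1=2, 1+min_coins(0)=1+0=1) = 1
min_coins(6) = min(1+min_coins(5)=1+1=2, 1+min_coins(3)=1+1=2, 1+min_coins(2)=1+2=3, 1+min_coins(1)=1+1=2) = 2
min_coins(7) = min(1+min_coins(6)=1+2=3, 1+min_coins(4)=1+1=2, 1+min_coins(3)=1+1=2, 1+min_coins(2)=1+2=3) = 2
min_coins(8) = min(1+min_coins(7)=1+2=3, 1+min_coins(5)=1+1=2, 1+min_coins(4)=1+1=2, 1+min_coins(3)=1+1=2) = 2
min_coins(9) = min(1+min_coins(8)=1+2=3, 1+min_coins(6)=1+2=3, 1+min_coins(5)=1+1=2, 1+min_coins(4)=1+1=2) = 2
min_coins(10) = min(1+min_coins(9)=1+2=3, 1+min_coins(7)=1+2=3, 1+min_coins(6)=1+2=3, 1+min_coins(5)=1+1=2) = 2
min_coins(11) = min(1+min_coins(10)=1+2=3, 1+min_coins(8)=1+2=3, 1+min_coins(7)=1+2=3, 1+min_coins(6)=1+2=3, 1+min_coins(0)=1+0=1) = 1
min_coins(12) = min(1+min_coins(11)=1+1=2, 1+min_coins(9)=1+2=3, 1+min_coins(8)=1+2=3, 1+min_coins(7)=1+2=3, 1+min_coins(1)=1+1=2) = 2
min_coins(13) = min(1+min_coins(12)=1+2=3, 1+min_coins(10)=1+2=3, 1+min_coins(9)=1+2=3, 1+min_coins(8)=1+2=3, 1+min_coins(2)=1+2=3) = 3
min_coins(14) = min(1+min_coins(13)=1+3=4, 1+min_coins(11)=1+1=2, 1+min_coins(10)=1+2=3, 1+min_coins(9)=1+2=3, 1+min_coins(3)=1+1=2) = 2
min_coins(15) = min(1+min_coins(14)=1+2=3, 1+min_coins(12)=1+2=3, 1+min_coins(11)=1+1=2, 1+min_coins(10)=1+2=3, 1+min_coins(4)=1+1=2) = 2
min_coins(16) = min(1+min_coins(15)=1+2=3, 1+min_coins(13)=1+3=4, 1+min_coins(12)=1+2=3, 1+min_coins(11)=1+1=2, 1+min_coins(5)=1+1=2) = 2
min_coins(17) = min(1+min_coins(16)=1+2=3, 1+min_coins(14)=1+2=3, 1+min_coins(13)=1+3=4, 1+min_coins(12)=1+2=3, 1+min_coins(6)=1+2=3) = 3
min_coins(18) = min(1+min_coins(17)=1+3=4, 1+min_coins(15)=1+2=3, 1+min_coins(14)=1+2=3, 1+min_coins(13)=1+3=4, 1+min_coins(7)=1+2=3) = 3
min_coins(19) = min(1+min_coins(18)=1+3=4, 1+min_coins(16)=1+2=3, 1+min_coins(15)=1+2=3, 1+min_coins(14)=1+2=3, 1+min_coins(8)=1+2=3) = 3
min_coins(20) = min(1+min_coins(19)=1+3=4, 1+min_coins(17)=1+3=4, 1+min_coins(16)=1+2=3, 1+min_coins(15)=1+2=3, 1+min_coins(9)=1+2=3) = 3
min_coins(21) = min(1+min_coins(20)=1+3=4, 1+min_coins(18)=1+3=4, 1+min_coins(17)=1+3=4, 1+min_coins(16)=1+2=3, 1+min_coins(10)=1+2=3) = 3
min_coins(22) = min(1+min_coins(21)=1+3=4, 1+min_coins(19)=1+3=4, 1+min_coins(18)=1+3=4, 1+min_coins(17)=1+3=4, 1+min_coins(11)=1+1=2) = 2
min_coins(23) = min(1+min_coins(22)=1+2=3, 1+min_coins(20)=1+3=4, 1+min_coins(19)=1+3=4, 1+min_coins(18)=1+3=4, 1+min_coins(12)=1+2=3) = 3
min_coins(24) = min(1+min_coins(23)=1+3=4, 1+min_coins(21)=1+3=4, 1+min_coins(20)=1+3=4, 1+min_coins(19)=1+3=4, 1+min_coins(13)=1+3=4) = 4
min_coins(25) = min(1+min_coins(24)=1+4=5, 1+min_coins(22)=1+2=3, 1+min_coins(21)=1+3=4, 1+min_coins(20)=1+3=4, 1+min_coins(14)=1+2=3) = 3
min_coins(26) = min(1+min_coins(25)=1+3=4, 1+min_coins(23)=1+3=4, 1+min_coins(22)=1+2=3, 1+min_coins(21)=1+3=4, 1+min_coins(15)=1+2=3) = 3
min_coins(27) = min(1+min_coins(26)=1+3=4, 1+min_coins(24)=1+4=5, 1+min_coins(23)=1+3=4, 1+min_coins(22)=1+2=3, 1+min_coins(16)=1+2=3) = 3
min_coins(28) = min(1+min_coins(27)=1+3=4, 1+min_coins(25)=1+3=4, 1+min_coins(24)=1+4=5, 1+min_coins(23)=1+3=4, 1+min_coins(17)=1+3=4) = 4
min_coins(29) = min(1+min_coins(28)=1+4=5, 1+min_coins(26)=1+3=4, 1+min_coins(25)=1+3=4, 1+min_coins(24)=1+4=5, 1+min_coins(18)=1+3=4) = 4
min_coins(30) = min(1+min_coins(29)=1+4=5, 1+min_coins(27)=1+3=4, 1+min_coins(26)=1+3=4, 1+min_coins(25)=1+3=4, 1+min_coins(19)=1+3=4) = 4
min_coins(31) = min(1+min_coins(30)=1+4=5, 1+min_coins(28)=1+4=5, 1+min_coins(27)=1+3=4, 1+min_coins(26)=1+3=4, 1+min_coins(20)=1+3=4) = 4
min_coins(32) = min(1+min_coins(31)=1+4=5, 1+min_coins(29)=1+4=5, 1+min_coins(28)=1+4=5, 1+min_coins(27)=1+3=4, 1+min_coins(21)=1+3=4) = 4

4
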